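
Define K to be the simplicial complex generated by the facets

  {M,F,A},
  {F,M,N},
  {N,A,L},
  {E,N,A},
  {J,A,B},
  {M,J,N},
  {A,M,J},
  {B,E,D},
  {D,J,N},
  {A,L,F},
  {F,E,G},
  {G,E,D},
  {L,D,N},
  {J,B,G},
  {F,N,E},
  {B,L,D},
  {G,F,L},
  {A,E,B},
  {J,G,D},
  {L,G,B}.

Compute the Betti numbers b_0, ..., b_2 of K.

We work with the vertex ordering A < B < D < E < F < G < J < L < M < N. The simplices of K, each written with vertices in increasing order, are:

  0-simplices (10): A, B, D, E, F, G, J, L, M, N
  1-simplices (30): AB, AE, AF, AJ, AL, AM, AN, BD, BE, BG, BJ, BL, DE, DG, DJ, DL, DN, EF, EG, EN, FG, FL, FM, FN, GJ, GL, JM, JN, LN, MN
  2-simplices (20): ABE, ABJ, AEN, AFL, AFM, AJM, ALN, BDE, BDL, BGJ, BGL, DEG, DGJ, DJN, DLN, EFG, EFN, FGL, FMN, JMN

Hence C_0 ≅ Z^10, C_1 ≅ Z^30, C_2 ≅ Z^20.

The boundary map ∂_1: C_1 → C_0 is given by ∂[p,q] = [q] − [p]. For instance
  ∂GJ = J − G.
The resulting 10×30 matrix has rank 9, and its Smith normal form has invariant factors (1,1,1,1,1,1,1,1,1).

Boundary ∂_2: C_2 → C_1 maps a triangle to the signed sum of its edges. For instance
  ∂BGL = GL − BL + BG,
  ∂BGJ = GJ − BJ + BG.
This gives a 30×20 integer matrix of rank 20; reducing to Smith normal form yields diagonal entries (1,1,1,1,1,1,1,1,1,1,1,1,1,1,1,1,1,1,1,2).

From H_k ≅ ker(∂_k) / im(∂_{k+1}) we obtain:

  H_0: rank C_0 − rank ∂_1 = 10 − 9 = 1, and the invariant factors of ∂_1 are all 1, so H_0 ≅ Z.
  H_1: rank ker ∂_1 − rank ∂_2 = (30 − 9) − 20 = 1, and ∂_2 has invariant factor 2 > 1, so H_1 ≅ Z ⊕ Z/2Z.
  H_2: rank ker ∂_2 − rank ∂_3 = (20 − 20) − 0 = 0, and there is no ∂_3, so H_2 ≅ 0.

As a check, the Euler characteristic is 10 − 30 + 20 = 0, which agrees with 1 − 1 + 0 = 0.
(K is a triangulation of the Klein bottle.)

Hence the Betti numbers are b_0 = 1, b_1 = 1, b_2 = 0.

b_0 = 1, b_1 = 1, b_2 = 0.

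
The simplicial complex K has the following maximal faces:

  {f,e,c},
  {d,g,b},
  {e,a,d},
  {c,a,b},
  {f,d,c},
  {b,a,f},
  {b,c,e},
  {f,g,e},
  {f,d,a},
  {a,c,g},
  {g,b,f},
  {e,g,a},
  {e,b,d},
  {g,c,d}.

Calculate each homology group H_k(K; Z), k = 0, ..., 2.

H_0 = Z,  H_1 = Z^2,  H_2 = Z.

We work with the vertex ordering a < b < c < d < e < f < g. The simplices of K, each written with vertices in increasing order, are:

  0-simplices (7): a, b, c, d, e, f, g
  1-simplices (21): ab, ac, ad, ae, af, ag, bc, bd, be, bf, bg, cd, ce, cf, cg, de, df, dg, ef, eg, fg
  2-simplices (14): abc, abf, acg, ade, adf, aeg, bce, bde, bdg, bfg, cdf, cdg, cef, efg

so the chain groups are C_0 ≅ Z^7, C_1 ≅ Z^21, C_2 ≅ Z^14.

∂_1: C_1 → C_0 is given by ∂[p,q] = [q] − [p].
The resulting 7×21 matrix has rank 6, and its Smith normal form has invariant factors (1,1,1,1,1,1).

∂_2: C_2 → C_1 acts by ∂[p,q,r] = [q,r] − [p,r] + [p,q]. For instance
  ∂efg = fg − eg + ef,
  ∂bdg = dg − bg + bd.
As a 21×14 matrix over Z this has rank 13, with invariant factors (1,1,1,1,1,1,1,1,1,1,1,1,1).

Now H_k = ker ∂_k / im ∂_{k+1}, so:

  H_0: rank C_0 − rank ∂_1 = 7 − 6 = 1, and the invariant factors of ∂_1 are all 1, so H_0 = Z.
  H_1: rank ker ∂_1 − rank ∂_2 = (21 − 6) − 13 = 2, and the invariant factors of ∂_2 are all 1, so H_1 = Z^2.
  H_2: rank ker ∂_2 − rank ∂_3 = (14 − 13) − 0 = 1, and there is no ∂_3, so H_2 = Z.

As a check, the Euler characteristic is 7 − 21 + 14 = 0, which agrees with 1 − 2 + 1 = 0.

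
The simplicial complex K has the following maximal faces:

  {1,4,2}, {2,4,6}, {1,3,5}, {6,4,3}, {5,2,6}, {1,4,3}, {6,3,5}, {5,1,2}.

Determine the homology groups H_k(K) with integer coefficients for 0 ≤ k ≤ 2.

K has 6 vertices, 12 edges, 8 triangles.
rank ∂_0 = 0, rank ∂_1 = 5 ⇒ b_0 = 6 − 0 − 5 = 1; all invariant factors of ∂_1 are 1 so no torsion. So H_0 ≅ Z.
rank ∂_1 = 5, rank ∂_2 = 7 ⇒ b_1 = 12 − 5 − 7 = 0; all invariant factors of ∂_2 are 1 so no torsion. So H_1 ≅ 0.
rank ∂_2 = 7, rank ∂_3 = 0 ⇒ b_2 = 8 − 7 − 0 = 1. So H_2 ≅ Z.

H_0 = Z,  H_1 = 0,  H_2 = Z.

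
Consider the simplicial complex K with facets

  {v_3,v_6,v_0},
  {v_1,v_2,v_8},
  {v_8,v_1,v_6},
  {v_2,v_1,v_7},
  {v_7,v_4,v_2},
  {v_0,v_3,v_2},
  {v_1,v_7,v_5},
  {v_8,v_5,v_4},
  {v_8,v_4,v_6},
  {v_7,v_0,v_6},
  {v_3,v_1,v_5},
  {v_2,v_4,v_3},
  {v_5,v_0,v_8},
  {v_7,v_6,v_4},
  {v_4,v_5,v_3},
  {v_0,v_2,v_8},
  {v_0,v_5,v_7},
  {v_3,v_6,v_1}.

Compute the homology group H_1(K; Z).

Order the vertices as v_0 < v_1 < v_2 < v_3 < v_4 < v_5 < v_6 < v_7 < v_8. Listing each simplex with vertices in this order, K has dimension 2 with simplices:

  0-simplices (9): [v_0], [v_1], [v_2], [v_3], [v_4], [v_5], [v_6], [v_7], [v_8]
  1-simplices (27): (27 of them)
  2-simplices (18): (18 of them)

giving chain groups C_0 ≅ Z^9, C_1 ≅ Z^27, C_2 ≅ Z^18.

∂_1: C_1 → C_0 is given by ∂[p,q] = [q] − [p].
The resulting 9×27 matrix has rank 8, and its Smith normal form has invariant factors (1,1,1,1,1,1,1,1).

∂_2: C_2 → C_1 maps a triangle to the signed sum of its edges. For instance
  ∂[v_4,v_6,v_7] = [v_6,v_7] − [v_4,v_7] + [v_4,v_6],
  ∂[v_2,v_3,v_4] = [v_3,v_4] − [v_2,v_4] + [v_2,v_3].
As a 27×18 matrix over Z this has rank 17, with invariant factors (1,1,1,1,1,1,1,1,1,1,1,1,1,1,1,1,1).

From H_k ≅ ker(∂_k) / im(∂_{k+1}) we obtain:

  H_1: rank ker ∂_1 − rank ∂_2 = (27 − 8) − 17 = 2, and the invariant factors of ∂_2 are all 1, so H_1 ≅ Z^2.

(K is a triangulation of the torus T^2.)

H_1 ≅ Z^2.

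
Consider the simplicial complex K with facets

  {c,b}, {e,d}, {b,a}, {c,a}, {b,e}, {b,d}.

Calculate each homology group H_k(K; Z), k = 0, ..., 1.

H_0 = Z,  H_1 = Z^2.

We work with the vertex ordering a < b < c < d < e. The simplices of K, each written with vertices in increasing order, are:

  0-simplices (5): a, b, c, d, e
  1-simplices (6): ab, ac, bc, bd, be, de

giving chain groups C_0 ≅ Z^5, C_1 ≅ Z^6.

Boundary ∂_1: C_1 → C_0 maps an edge to its endpoints' difference, ∂[p,q] = q − p. For instance
  ∂bd = d − b.
The 5×6 boundary matrix has rank 4 and Smith normal form diag(1,1,1,1).

From H_k ≅ ker(∂_k) / im(∂_{k+1}) we obtain:

  H_0: rank C_0 − rank ∂_1 = 5 − 4 = 1, and the invariant factors of ∂_1 are all 1, so H_0 = Z.
  H_1: rank ker ∂_1 − rank ∂_2 = (6 − 4) − 0 = 2, and there is no ∂_2, so H_1 = Z^2.

As a check, the Euler characteristic is 5 − 6 = -1, which agrees with 1 − 2 = -1.
(K is a triangulation of a wedge of 2 circles.)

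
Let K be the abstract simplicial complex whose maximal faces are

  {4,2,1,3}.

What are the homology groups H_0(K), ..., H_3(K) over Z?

H_0 ≅ Z,  H_1 = 0,  H_2 = 0,  H_3 = 0.

We work with the vertex ordering 1 < 2 < 3 < 4. The simplices of K, each written with vertices in increasing order, are:

  0-simplices (4): [1], [2], [3], [4]
  1-simplices (6): [1,2], [1,3], [1,4], [2,3], [2,4], [3,4]
  2-simplices (4): [1,2,3], [1,2,4], [1,3,4], [2,3,4]
  3-simplices (1): [1,2,3,4]

Hence C_0 ≅ Z^4, C_1 ≅ Z^6, C_2 ≅ Z^4, C_3 ≅ Z^1.

Boundary ∂_1: C_1 → C_0 sends each edge [p,q] (with p < q) to q − p. For instance
  ∂[1,2] = [2] − [1].
As a 4×6 matrix over Z this has rank 3, with invariant factors (1,1,1).

The boundary map ∂_2: C_2 → C_1 sends each 2-simplex [p,q,r] to [q,r] − [p,r] + [p,q]. For instance
  ∂[1,2,3] = [2,3] − [1,3] + [1,2],
  ∂[1,3,4] = [3,4] − [1,4] + [1,3].
The resulting 6×4 matrix has rank 3, and its Smith normal form has invariant factors (1,1,1).

∂_3: C_3 → C_2 sends each 3-simplex σ to the alternating sum Σ_i (−1)^i (σ with its i-th vertex removed). For instance
  ∂[1,2,3,4] = [2,3,4] − [1,3,4] + [1,2,4] − [1,2,3].
The resulting 4×1 matrix has rank 1, and its Smith normal form has invariant factors (1).

Reading off H_k = ker ∂_k / im ∂_{k+1}:

  H_0: rank C_0 − rank ∂_1 = 4 − 3 = 1, and the invariant factors of ∂_1 are all 1, so H_0 ≅ Z.
  H_1: rank ker ∂_1 − rank ∂_2 = (6 − 3) − 3 = 0, and the invariant factors of ∂_2 are all 1, so H_1 ≅ 0.
  H_2: rank ker ∂_2 − rank ∂_3 = (4 − 3) − 1 = 0, and the invariant factors of ∂_3 are all 1, so H_2 ≅ 0.
  H_3: rank ker ∂_3 − rank ∂_4 = (1 − 1) − 0 = 0, and there is no ∂_4, so H_3 ≅ 0.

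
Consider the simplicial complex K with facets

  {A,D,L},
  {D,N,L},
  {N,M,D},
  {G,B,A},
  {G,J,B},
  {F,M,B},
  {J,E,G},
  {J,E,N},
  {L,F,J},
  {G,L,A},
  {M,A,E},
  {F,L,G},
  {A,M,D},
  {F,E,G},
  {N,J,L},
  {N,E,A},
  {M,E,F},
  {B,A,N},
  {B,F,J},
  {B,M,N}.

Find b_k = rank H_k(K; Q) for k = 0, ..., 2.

b_0 = 1, b_1 = 1, b_2 = 0.

Order the vertices as A < B < D < E < F < G < J < L < M < N. Listing each simplex with vertices in this order, K has dimension 2 with simplices:

  0-simplices (10): A, B, D, E, F, G, J, L, M, N
  1-simplices (30): AB, AD, AE, AG, AL, AM, AN, BF, BG, BJ, BM, BN, DL, DM, DN, EF, EG, EJ, EM, EN, FG, FJ, FL, FM, GJ, GL, JL, JN, LN, MN
  2-simplices (20): ABG, ABN, ADL, ADM, AEM, AEN, AGL, BFJ, BFM, BGJ, BMN, DLN, DMN, EFG, EFM, EGJ, EJN, FGL, FJL, JLN

so the chain groups are C_0 ≅ Z^10, C_1 ≅ Z^30, C_2 ≅ Z^20.

Boundary ∂_1: C_1 → C_0 maps an edge to its endpoints' difference, ∂[p,q] = q − p.
As a 10×30 matrix over Z this has rank 9, with invariant factors (1,1,1,1,1,1,1,1,1).

∂_2: C_2 → C_1 maps a triangle to the signed sum of its edges. For instance
  ∂EFM = FM − EM + EF,
  ∂AEN = EN − AN + AE.
The 30×20 boundary matrix has rank 20 and Smith normal form diag(1,1,1,1,1,1,1,1,1,1,1,1,1,1,1,1,1,1,1,2).

Now H_k = ker ∂_k / im ∂_{k+1}, so:

  H_0: rank C_0 − rank ∂_1 = 10 − 9 = 1, and the invariant factors of ∂_1 are all 1, so H_0 = Z.
  H_1: rank ker ∂_1 − rank ∂_2 = (30 − 9) − 20 = 1, and ∂_2 has invariant factor 2 > 1, so H_1 = Z × Z/2.
  H_2: rank ker ∂_2 − rank ∂_3 = (20 − 20) − 0 = 0, and there is no ∂_3, so H_2 = 0.

As a check, the Euler characteristic is 10 − 30 + 20 = 0, which agrees with 1 − 1 + 0 = 0.
(K is a triangulation of the Klein bottle.)

Hence the Betti numbers are b_0 = 1, b_1 = 1, b_2 = 0.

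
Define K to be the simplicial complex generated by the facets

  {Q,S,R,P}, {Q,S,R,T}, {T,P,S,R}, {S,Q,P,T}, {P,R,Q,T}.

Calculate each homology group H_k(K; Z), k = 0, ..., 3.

H_0 = Z,  H_1 = 0,  H_2 = 0,  H_3 = Z.

Take the total order P < Q < R < S < T on the vertex set. Then K (dimension 3) consists of the simplices:

  0-simplices (5): P, Q, R, S, T
  1-simplices (10): PQ, PR, PS, PT, QR, QS, QT, RS, RT, ST
  2-simplices (10): PQR, PQS, PQT, PRS, PRT, PST, QRS, QRT, QST, RST
  3-simplices (5): PQRS, PQRT, PQST, PRST, QRST

giving chain groups C_0 ≅ Z^5, C_1 ≅ Z^10, C_2 ≅ Z^10, C_3 ≅ Z^5.

Boundary ∂_1: C_1 → C_0 is given by ∂[p,q] = [q] − [p]. For instance
  ∂PS = S − P.
The resulting 5×10 matrix has rank 4, and its Smith normal form has invariant factors (1,1,1,1).

The boundary map ∂_2: C_2 → C_1 maps a triangle to the signed sum of its edges. For instance
  ∂PQS = QS − PS + PQ,
  ∂QRS = RS − QS + QR.
The resulting 10×10 matrix has rank 6, and its Smith normal form has invariant factors (1,1,1,1,1,1).

Boundary ∂_3: C_3 → C_2 sends each 3-simplex σ to the alternating sum Σ_i (−1)^i (σ with its i-th vertex removed). For instance
  ∂PRST = RST − PST + PRT − PRS,
  ∂PQST = QST − PST + PQT − PQS.
This gives a 10×5 integer matrix of rank 4; reducing to Smith normal form yields diagonal entries (1,1,1,1).

From H_k ≅ ker(∂_k) / im(∂_{k+1}) we obtain:

  H_0: rank C_0 − rank ∂_1 = 5 − 4 = 1, and the invariant factors of ∂_1 are all 1, so H_0 = Z.
  H_1: rank ker ∂_1 − rank ∂_2 = (10 − 4) − 6 = 0, and the invariant factors of ∂_2 are all 1, so H_1 = 0.
  H_2: rank ker ∂_2 − rank ∂_3 = (10 − 6) − 4 = 0, and the invariant factors of ∂_3 are all 1, so H_2 = 0.
  H_3: rank ker ∂_3 − rank ∂_4 = (5 − 4) − 0 = 1, and there is no ∂_4, so H_3 = Z.

As a check, the Euler characteristic is 5 − 10 + 10 − 5 = 0, which agrees with 1 − 0 + 0 − 1 = 0.
(K is a triangulation of the 3-sphere S^3.)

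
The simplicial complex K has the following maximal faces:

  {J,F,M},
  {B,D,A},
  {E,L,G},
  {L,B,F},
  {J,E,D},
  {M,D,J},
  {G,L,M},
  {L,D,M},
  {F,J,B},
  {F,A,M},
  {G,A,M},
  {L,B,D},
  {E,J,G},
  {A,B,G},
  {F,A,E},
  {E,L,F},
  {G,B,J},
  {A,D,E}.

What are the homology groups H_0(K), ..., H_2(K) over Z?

H_0 = Z,  H_1 = Z^2,  H_2 = Z.

Order the vertices as A < B < D < E < F < G < J < L < M. Listing each simplex with vertices in this order, K has dimension 2 with simplices:

  0-simplices (9): A, B, D, E, F, G, J, L, M
  1-simplices (27): AB, AD, AE, AF, AG, AM, BD, BF, BG, BJ, BL, DE, DJ, DL, DM, EF, EG, EJ, EL, FJ, FL, FM, GJ, GL, GM, JM, LM
  2-simplices (18): ABD, ABG, ADE, AEF, AFM, AGM, BDL, BFJ, BFL, BGJ, DEJ, DJM, DLM, EFL, EGJ, EGL, FJM, GLM

giving chain groups C_0 ≅ Z^9, C_1 ≅ Z^27, C_2 ≅ Z^18.

∂_1: C_1 → C_0 maps an edge to its endpoints' difference, ∂[p,q] = q − p.
As a 9×27 matrix over Z this has rank 8, with invariant factors (1,1,1,1,1,1,1,1).

Boundary ∂_2: C_2 → C_1 acts by ∂[p,q,r] = [q,r] − [p,r] + [p,q]. For instance
  ∂AFM = FM − AM + AF,
  ∂GLM = LM − GM + GL.
The resulting 27×18 matrix has rank 17, and its Smith normal form has invariant factors (1,1,1,1,1,1,1,1,1,1,1,1,1,1,1,1,1).

Reading off H_k = ker ∂_k / im ∂_{k+1}:

  H_0: rank C_0 − rank ∂_1 = 9 − 8 = 1, and the invariant factors of ∂_1 are all 1, so H_0 = Z.
  H_1: rank ker ∂_1 − rank ∂_2 = (27 − 8) − 17 = 2, and the invariant factors of ∂_2 are all 1, so H_1 = Z^2.
  H_2: rank ker ∂_2 − rank ∂_3 = (18 − 17) − 0 = 1, and there is no ∂_3, so H_2 = Z.

(K is a triangulation of the torus T^2.)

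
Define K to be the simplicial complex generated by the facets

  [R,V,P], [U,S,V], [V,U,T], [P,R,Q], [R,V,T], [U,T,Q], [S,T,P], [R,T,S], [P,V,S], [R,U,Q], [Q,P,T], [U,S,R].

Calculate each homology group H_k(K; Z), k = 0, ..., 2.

H_0 = Z,  H_1 = Z_2,  H_2 = 0.

K has 7 vertices, 18 edges, 12 triangles.
rank ∂_0 = 0, rank ∂_1 = 6 ⇒ b_0 = 7 − 0 − 6 = 1; all invariant factors of ∂_1 are 1 so no torsion. So H_0 = Z.
rank ∂_1 = 6, rank ∂_2 = 12 ⇒ b_1 = 18 − 6 − 12 = 0; ∂_2 has invariant factor(s) [2] giving torsion. So H_1 = Z_2.
rank ∂_2 = 12, rank ∂_3 = 0 ⇒ b_2 = 12 − 12 − 0 = 0. So H_2 = 0.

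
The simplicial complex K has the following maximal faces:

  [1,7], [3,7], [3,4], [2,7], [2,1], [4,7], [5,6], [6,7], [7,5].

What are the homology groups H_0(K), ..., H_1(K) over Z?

H_0 ≅ Z,  H_1 ≅ Z^3.

Order the vertices as 1 < 2 < 3 < 4 < 5 < 6 < 7. Listing each simplex with vertices in this order, K has dimension 1 with simplices:

  0-simplices (7): [1], [2], [3], [4], [5], [6], [7]
  1-simplices (9): [1,2], [1,7], [2,7], [3,4], [3,7], [4,7], [5,6], [5,7], [6,7]

Hence C_0 ≅ Z^7, C_1 ≅ Z^9.

The boundary map ∂_1: C_1 → C_0 is given by ∂[p,q] = [q] − [p]. For instance
  ∂[5,6] = [6] − [5].
The resulting 7×9 matrix has rank 6, and its Smith normal form has invariant factors (1,1,1,1,1,1).

Computing H_k = (kernel of ∂_k) / (image of ∂_{k+1}):

  H_0: rank C_0 − rank ∂_1 = 7 − 6 = 1, and the invariant factors of ∂_1 are all 1, so H_0 ≅ Z.
  H_1: rank ker ∂_1 − rank ∂_2 = (9 − 6) − 0 = 3, and there is no ∂_2, so H_1 ≅ Z^3.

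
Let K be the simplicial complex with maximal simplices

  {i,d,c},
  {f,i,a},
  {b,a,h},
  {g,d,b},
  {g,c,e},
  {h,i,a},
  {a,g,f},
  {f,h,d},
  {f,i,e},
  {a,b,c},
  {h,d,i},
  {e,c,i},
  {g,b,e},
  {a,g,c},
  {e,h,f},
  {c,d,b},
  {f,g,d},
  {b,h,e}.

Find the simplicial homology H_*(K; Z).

H_0 = Z,  H_1 = Z ⊕ Z/2,  H_2 = 0.

K has 9 vertices, 27 edges, 18 triangles.
rank ∂_0 = 0, rank ∂_1 = 8 ⇒ b_0 = 9 − 0 − 8 = 1; all invariant factors of ∂_1 are 1 so no torsion. So H_0 = Z.
rank ∂_1 = 8, rank ∂_2 = 18 ⇒ b_1 = 27 − 8 − 18 = 1; ∂_2 has invariant factor(s) [2] giving torsion. So H_1 = Z ⊕ Z/2.
rank ∂_2 = 18, rank ∂_3 = 0 ⇒ b_2 = 18 − 18 − 0 = 0. So H_2 = 0.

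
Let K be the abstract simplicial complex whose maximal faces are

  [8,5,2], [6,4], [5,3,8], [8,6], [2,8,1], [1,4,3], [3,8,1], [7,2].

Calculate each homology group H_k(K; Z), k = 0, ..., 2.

K has 8 vertices, 13 edges, 5 triangles.
rank ∂_0 = 0, rank ∂_1 = 7 ⇒ b_0 = 8 − 0 − 7 = 1; all invariant factors of ∂_1 are 1 so no torsion. So H_0 ≅ Z.
rank ∂_1 = 7, rank ∂_2 = 5 ⇒ b_1 = 13 − 7 − 5 = 1; all invariant factors of ∂_2 are 1 so no torsion. So H_1 ≅ Z.
rank ∂_2 = 5, rank ∂_3 = 0 ⇒ b_2 = 5 − 5 − 0 = 0. So H_2 ≅ 0.

H_0 = Z,  H_1 = Z,  H_2 = 0.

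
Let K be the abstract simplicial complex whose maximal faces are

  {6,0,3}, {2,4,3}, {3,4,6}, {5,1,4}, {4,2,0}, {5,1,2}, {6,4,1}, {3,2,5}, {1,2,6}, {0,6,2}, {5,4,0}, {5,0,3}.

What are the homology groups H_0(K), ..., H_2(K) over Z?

We work with the vertex ordering 0 < 1 < 2 < 3 < 4 < 5 < 6. The simplices of K, each written with vertices in increasing order, are:

  0-simplices (7): [0], [1], [2], [3], [4], [5], [6]
  1-simplices (18): [0,2], [0,3], [0,4], [0,5], [0,6], [1,2], [1,4], [1,5], [1,6], [2,3], [2,4], [2,5], [2,6], [3,4], [3,5], [3,6], [4,5], [4,6]
  2-simplices (12): [0,2,4], [0,2,6], [0,3,5], [0,3,6], [0,4,5], [1,2,5], [1,2,6], [1,4,5], [1,4,6], [2,3,4], [2,3,5], [3,4,6]

so the chain groups are C_0 ≅ Z^7, C_1 ≅ Z^18, C_2 ≅ Z^12.

Boundary ∂_1: C_1 → C_0 sends each edge [p,q] (with p < q) to q − p. For instance
  ∂[4,5] = [5] − [4].
As a 7×18 matrix over Z this has rank 6, with invariant factors (1,1,1,1,1,1).

The boundary map ∂_2: C_2 → C_1 sends each 2-simplex [p,q,r] to [q,r] − [p,r] + [p,q]. For instance
  ∂[0,2,6] = [2,6] − [0,6] + [0,2],
  ∂[2,3,4] = [3,4] − [2,4] + [2,3].
As a 18×12 matrix over Z this has rank 12, with invariant factors (1,1,1,1,1,1,1,1,1,1,1,2).

Now H_k = ker ∂_k / im ∂_{k+1}, so:

  H_0: rank C_0 − rank ∂_1 = 7 − 6 = 1, and the invariant factors of ∂_1 are all 1, so H_0 = Z.
  H_1: rank ker ∂_1 − rank ∂_2 = (18 − 6) − 12 = 0, and ∂_2 has invariant factor 2 > 1, so H_1 = Z/2.
  H_2: rank ker ∂_2 − rank ∂_3 = (12 − 12) − 0 = 0, and there is no ∂_3, so H_2 = 0.

(K is a triangulation of the real projective plane RP^2.)

H_0 = Z,  H_1 = Z/2,  H_2 = 0.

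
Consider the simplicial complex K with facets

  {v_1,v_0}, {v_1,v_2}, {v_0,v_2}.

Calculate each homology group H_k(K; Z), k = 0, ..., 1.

H_0 ≅ Z,  H_1 ≅ Z.

K has 3 vertices, 3 edges.
rank ∂_0 = 0, rank ∂_1 = 2 ⇒ b_0 = 3 − 0 − 2 = 1; all invariant factors of ∂_1 are 1 so no torsion. So H_0 = Z.
rank ∂_1 = 2, rank ∂_2 = 0 ⇒ b_1 = 3 − 2 − 0 = 1. So H_1 = Z.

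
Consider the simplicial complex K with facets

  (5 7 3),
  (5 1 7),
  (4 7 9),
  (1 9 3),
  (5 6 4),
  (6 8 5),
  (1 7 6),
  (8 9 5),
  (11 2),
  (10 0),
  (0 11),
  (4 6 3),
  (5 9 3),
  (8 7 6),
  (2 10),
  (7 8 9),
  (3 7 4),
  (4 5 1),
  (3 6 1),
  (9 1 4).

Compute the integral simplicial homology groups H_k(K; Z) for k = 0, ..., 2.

H_0 ≅ Z^2,  H_1 ≅ Z^3,  H_2 ≅ Z.

K has 12 vertices, 28 edges, 16 triangles.
rank ∂_0 = 0, rank ∂_1 = 10 ⇒ b_0 = 12 − 0 − 10 = 2; all invariant factors of ∂_1 are 1 so no torsion. So H_0 ≅ Z^2.
rank ∂_1 = 10, rank ∂_2 = 15 ⇒ b_1 = 28 − 10 − 15 = 3; all invariant factors of ∂_2 are 1 so no torsion. So H_1 ≅ Z^3.
rank ∂_2 = 15, rank ∂_3 = 0 ⇒ b_2 = 16 − 15 − 0 = 1. So H_2 ≅ Z.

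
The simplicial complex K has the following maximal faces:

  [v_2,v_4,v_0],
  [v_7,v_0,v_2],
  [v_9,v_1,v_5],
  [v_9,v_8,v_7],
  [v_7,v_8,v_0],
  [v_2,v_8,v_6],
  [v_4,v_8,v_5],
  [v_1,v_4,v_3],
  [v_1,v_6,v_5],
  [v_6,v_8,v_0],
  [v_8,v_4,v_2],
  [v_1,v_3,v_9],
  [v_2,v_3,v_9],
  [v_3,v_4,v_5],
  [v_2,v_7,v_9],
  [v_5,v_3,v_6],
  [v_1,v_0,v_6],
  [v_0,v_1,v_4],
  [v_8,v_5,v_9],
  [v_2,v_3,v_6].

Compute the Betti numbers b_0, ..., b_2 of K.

K has 10 vertices, 30 edges, 20 triangles.
rank ∂_0 = 0, rank ∂_1 = 9 ⇒ b_0 = 10 − 0 − 9 = 1; all invariant factors of ∂_1 are 1 so no torsion. So H_0 ≅ Z.
rank ∂_1 = 9, rank ∂_2 = 20 ⇒ b_1 = 30 − 9 − 20 = 1; ∂_2 has invariant factor(s) [2] giving torsion. So H_1 ≅ Z ⊕ Z/2.
rank ∂_2 = 20, rank ∂_3 = 0 ⇒ b_2 = 20 − 20 − 0 = 0. So H_2 ≅ 0.

b_0 = 1, b_1 = 1, b_2 = 0.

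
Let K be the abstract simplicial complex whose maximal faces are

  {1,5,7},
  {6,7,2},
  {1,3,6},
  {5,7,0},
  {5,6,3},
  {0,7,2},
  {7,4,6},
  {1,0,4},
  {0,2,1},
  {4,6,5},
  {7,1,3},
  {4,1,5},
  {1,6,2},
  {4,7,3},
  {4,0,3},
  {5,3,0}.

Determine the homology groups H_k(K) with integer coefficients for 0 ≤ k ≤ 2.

H_0 = Z,  H_1 = Z^2,  H_2 = Z.

Take the total order 0 < 1 < 2 < 3 < 4 < 5 < 6 < 7 on the vertex set. Then K (dimension 2) consists of the simplices:

  0-simplices (8): [0], [1], [2], [3], [4], [5], [6], [7]
  1-simplices (24): (24 of them)
  2-simplices (16): [0,1,2], [0,1,4], [0,2,7], [0,3,4], [0,3,5], [0,5,7], [1,2,6], [1,3,6], [1,3,7], [1,4,5], [1,5,7], [2,6,7], [3,4,7], [3,5,6], [4,5,6], [4,6,7]

so the chain groups are C_0 ≅ Z^8, C_1 ≅ Z^24, C_2 ≅ Z^16.

∂_1: C_1 → C_0 sends each edge [p,q] (with p < q) to q − p. For instance
  ∂[2,6] = [6] − [2].
As a 8×24 matrix over Z this has rank 7, with invariant factors (1,1,1,1,1,1,1).

Boundary ∂_2: C_2 → C_1 acts by ∂[p,q,r] = [q,r] − [p,r] + [p,q]. For instance
  ∂[0,5,7] = [5,7] − [0,7] + [0,5],
  ∂[0,3,5] = [3,5] − [0,5] + [0,3].
The resulting 24×16 matrix has rank 15, and its Smith normal form has invariant factors (1,1,1,1,1,1,1,1,1,1,1,1,1,1,1).

Computing H_k = (kernel of ∂_k) / (image of ∂_{k+1}):

  H_0: rank C_0 − rank ∂_1 = 8 − 7 = 1, and the invariant factors of ∂_1 are all 1, so H_0 = Z.
  H_1: rank ker ∂_1 − rank ∂_2 = (24 − 7) − 15 = 2, and the invariant factors of ∂_2 are all 1, so H_1 = Z^2.
  H_2: rank ker ∂_2 − rank ∂_3 = (16 − 15) − 0 = 1, and there is no ∂_3, so H_2 = Z.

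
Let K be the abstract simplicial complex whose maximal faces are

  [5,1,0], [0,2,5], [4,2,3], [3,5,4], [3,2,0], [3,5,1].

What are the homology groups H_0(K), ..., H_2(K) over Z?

H_0 = Z,  H_1 = Z,  H_2 = 0.

Take the total order 0 < 1 < 2 < 3 < 4 < 5 on the vertex set. Then K (dimension 2) consists of the simplices:

  0-simplices (6): [0], [1], [2], [3], [4], [5]
  1-simplices (12): [0,1], [0,2], [0,3], [0,5], [1,3], [1,5], [2,3], [2,4], [2,5], [3,4], [3,5], [4,5]
  2-simplices (6): [0,1,5], [0,2,3], [0,2,5], [1,3,5], [2,3,4], [3,4,5]

giving chain groups C_0 ≅ Z^6, C_1 ≅ Z^12, C_2 ≅ Z^6.

∂_1: C_1 → C_0 maps an edge to its endpoints' difference, ∂[p,q] = q − p. For instance
  ∂[0,1] = [1] − [0].
The 6×12 boundary matrix has rank 5 and Smith normal form diag(1,1,1,1,1).

Boundary ∂_2: C_2 → C_1 acts by ∂[p,q,r] = [q,r] − [p,r] + [p,q]. For instance
  ∂[0,1,5] = [1,5] − [0,5] + [0,1],
  ∂[3,4,5] = [4,5] − [3,5] + [3,4].
As a 12×6 matrix over Z this has rank 6, with invariant factors (1,1,1,1,1,1).

Reading off H_k = ker ∂_k / im ∂_{k+1}:

  H_0: rank C_0 − rank ∂_1 = 6 − 5 = 1, and the invariant factors of ∂_1 are all 1, so H_0 = Z.
  H_1: rank ker ∂_1 − rank ∂_2 = (12 − 5) − 6 = 1, and the invariant factors of ∂_2 are all 1, so H_1 = Z.
  H_2: rank ker ∂_2 − rank ∂_3 = (6 − 6) − 0 = 0, and there is no ∂_3, so H_2 = 0.

As a check, the Euler characteristic is 6 − 12 + 6 = 0, which agrees with 1 − 1 + 0 = 0.
(K is a triangulation of the cylinder S^1 x I.)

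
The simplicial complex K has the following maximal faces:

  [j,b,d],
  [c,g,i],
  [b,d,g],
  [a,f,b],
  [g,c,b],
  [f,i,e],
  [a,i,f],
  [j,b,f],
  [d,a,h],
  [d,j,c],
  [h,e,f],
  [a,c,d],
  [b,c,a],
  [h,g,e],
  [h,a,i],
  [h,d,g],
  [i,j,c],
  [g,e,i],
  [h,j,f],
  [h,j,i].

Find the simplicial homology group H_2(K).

Take the total order a < b < c < d < e < f < g < h < i < j on the vertex set. Then K (dimension 2) consists of the simplices:

  0-simplices (10): a, b, c, d, e, f, g, h, i, j
  1-simplices (30): ab, ac, ad, af, ah, ai, bc, bd, bf, bg, bj, cd, cg, ci, cj, dg, dh, dj, ef, eg, eh, ei, fh, fi, fj, gh, gi, hi, hj, ij
  2-simplices (20): abc, abf, acd, adh, afi, ahi, bcg, bdg, bdj, bfj, cdj, cgi, cij, dgh, efh, efi, egh, egi, fhj, hij

giving chain groups C_0 ≅ Z^10, C_1 ≅ Z^30, C_2 ≅ Z^20.

The boundary map ∂_1: C_1 → C_0 sends each edge [p,q] (with p < q) to q − p.
This gives a 10×30 integer matrix of rank 9; reducing to Smith normal form yields diagonal entries (1,1,1,1,1,1,1,1,1).

Boundary ∂_2: C_2 → C_1 sends each 2-simplex [p,q,r] to [q,r] − [p,r] + [p,q]. For instance
  ∂abc = bc − ac + ab,
  ∂dgh = gh − dh + dg.
As a 30×20 matrix over Z this has rank 20, with invariant factors (1,1,1,1,1,1,1,1,1,1,1,1,1,1,1,1,1,1,1,2).

Computing H_k = (kernel of ∂_k) / (image of ∂_{k+1}):

  H_2: rank ker ∂_2 − rank ∂_3 = (20 − 20) − 0 = 0, and there is no ∂_3, so H_2 ≅ 0.

(K is a triangulation of the Klein bottle.)

H_2 = 0.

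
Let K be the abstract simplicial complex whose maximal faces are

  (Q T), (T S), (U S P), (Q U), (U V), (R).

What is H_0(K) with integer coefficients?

H_0 = Z^2.

We work with the vertex ordering P < Q < R < S < T < U < V. The simplices of K, each written with vertices in increasing order, are:

  0-simplices (7): P, Q, R, S, T, U, V
  1-simplices (7): PS, PU, QT, QU, ST, SU, UV
  2-simplices (1): PSU

giving chain groups C_0 ≅ Z^7, C_1 ≅ Z^7, C_2 ≅ Z^1.

Boundary ∂_1: C_1 → C_0 is given by ∂[p,q] = [q] − [p]. For instance
  ∂UV = V − U.
The resulting 7×7 matrix has rank 5, and its Smith normal form has invariant factors (1,1,1,1,1).

The boundary map ∂_2: C_2 → C_1 sends each 2-simplex [p,q,r] to [q,r] − [p,r] + [p,q]. For instance
  ∂PSU = SU − PU + PS.
The 7×1 boundary matrix has rank 1 and Smith normal form diag(1).

Reading off H_k = ker ∂_k / im ∂_{k+1}:

  H_0: rank C_0 − rank ∂_1 = 7 − 5 = 2, and the invariant factors of ∂_1 are all 1, so H_0 = Z^2.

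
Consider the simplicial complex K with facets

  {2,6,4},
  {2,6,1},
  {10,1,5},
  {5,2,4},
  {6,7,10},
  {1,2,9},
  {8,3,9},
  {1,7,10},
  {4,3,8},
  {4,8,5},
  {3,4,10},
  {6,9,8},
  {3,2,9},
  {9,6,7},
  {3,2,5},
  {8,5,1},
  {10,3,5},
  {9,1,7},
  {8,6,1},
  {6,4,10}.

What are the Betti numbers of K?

b_0 = 1, b_1 = 1, b_2 = 0.

Order the vertices as 1 < 2 < 3 < 4 < 5 < 6 < 7 < 8 < 9 < 10. Listing each simplex with vertices in this order, K has dimension 2 with simplices:

  0-simplices (10): [1], [2], [3], [4], [5], [6], [7], [8], [9], [10]
  1-simplices (30): (30 of them)
  2-simplices (20): (20 of them)

so the chain groups are C_0 ≅ Z^10, C_1 ≅ Z^30, C_2 ≅ Z^20.

Boundary ∂_1: C_1 → C_0 maps an edge to its endpoints' difference, ∂[p,q] = q − p.
The 10×30 boundary matrix has rank 9 and Smith normal form diag(1,1,1,1,1,1,1,1,1).

∂_2: C_2 → C_1 sends each 2-simplex [p,q,r] to [q,r] − [p,r] + [p,q]. For instance
  ∂[3,5,10] = [5,10] − [3,10] + [3,5],
  ∂[2,4,5] = [4,5] − [2,5] + [2,4].
The resulting 30×20 matrix has rank 20, and its Smith normal form has invariant factors (1,1,1,1,1,1,1,1,1,1,1,1,1,1,1,1,1,1,1,2).

Now H_k = ker ∂_k / im ∂_{k+1}, so:

  H_0: rank C_0 − rank ∂_1 = 10 − 9 = 1, and the invariant factors of ∂_1 are all 1, so H_0 ≅ Z.
  H_1: rank ker ∂_1 − rank ∂_2 = (30 − 9) − 20 = 1, and ∂_2 has invariant factor 2 > 1, so H_1 ≅ Z ⊕ Z/2.
  H_2: rank ker ∂_2 − rank ∂_3 = (20 − 20) − 0 = 0, and there is no ∂_3, so H_2 ≅ 0.

As a check, the Euler characteristic is 10 − 30 + 20 = 0, which agrees with 1 − 1 + 0 = 0.
(K is a triangulation of the Klein bottle.)

Hence the Betti numbers are b_0 = 1, b_1 = 1, b_2 = 0.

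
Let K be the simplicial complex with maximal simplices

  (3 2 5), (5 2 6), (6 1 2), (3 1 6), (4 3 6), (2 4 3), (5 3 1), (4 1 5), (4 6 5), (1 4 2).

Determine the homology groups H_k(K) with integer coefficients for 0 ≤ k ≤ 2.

K has 6 vertices, 15 edges, 10 triangles.
rank ∂_0 = 0, rank ∂_1 = 5 ⇒ b_0 = 6 − 0 − 5 = 1; all invariant factors of ∂_1 are 1 so no torsion. So H_0 ≅ Z.
rank ∂_1 = 5, rank ∂_2 = 10 ⇒ b_1 = 15 − 5 − 10 = 0; ∂_2 has invariant factor(s) [2] giving torsion. So H_1 ≅ Z/2.
rank ∂_2 = 10, rank ∂_3 = 0 ⇒ b_2 = 10 − 10 − 0 = 0. So H_2 ≅ 0.

H_0 ≅ Z,  H_1 ≅ Z/2,  H_2 = 0.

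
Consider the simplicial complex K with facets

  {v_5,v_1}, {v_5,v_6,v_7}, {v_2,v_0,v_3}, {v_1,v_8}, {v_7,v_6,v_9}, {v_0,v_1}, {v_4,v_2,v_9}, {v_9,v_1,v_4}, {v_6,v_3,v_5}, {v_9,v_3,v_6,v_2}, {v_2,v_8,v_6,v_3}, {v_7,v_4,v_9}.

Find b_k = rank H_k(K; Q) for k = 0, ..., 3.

Take the total order v_0 < v_1 < v_2 < v_3 < v_4 < v_5 < v_6 < v_7 < v_8 < v_9 on the vertex set. Then K (dimension 3) consists of the simplices:

  0-simplices (10): [v_0], [v_1], [v_2], [v_3], [v_4], [v_5], [v_6], [v_7], [v_8], [v_9]
  1-simplices (24): (24 of them)
  2-simplices (14): (14 of them)
  3-simplices (2): [v_2,v_3,v_6,v_8], [v_2,v_3,v_6,v_9]

Hence C_0 ≅ Z^10, C_1 ≅ Z^24, C_2 ≅ Z^14, C_3 ≅ Z^2.

The boundary map ∂_1: C_1 → C_0 is given by ∂[p,q] = [q] − [p]. For instance
  ∂[v_0,v_2] = [v_2] − [v_0].
This gives a 10×24 integer matrix of rank 9; reducing to Smith normal form yields diagonal entries (1,1,1,1,1,1,1,1,1).

Boundary ∂_2: C_2 → C_1 maps a triangle to the signed sum of its edges. For instance
  ∂[v_2,v_6,v_8] = [v_6,v_8] − [v_2,v_8] + [v_2,v_6],
  ∂[v_4,v_7,v_9] = [v_7,v_9] − [v_4,v_9] + [v_4,v_7].
This gives a 24×14 integer matrix of rank 12; reducing to Smith normal form yields diagonal entries (1,1,1,1,1,1,1,1,1,1,1,1).

The boundary map ∂_3: C_3 → C_2 sends each 3-simplex σ to the alternating sum Σ_i (−1)^i (σ with its i-th vertex removed). For instance
  ∂[v_2,v_3,v_6,v_8] = [v_3,v_6,v_8] − [v_2,v_6,v_8] + [v_2,v_3,v_8] − [v_2,v_3,v_6],
  ∂[v_2,v_3,v_6,v_9] = [v_3,v_6,v_9] − [v_2,v_6,v_9] + [v_2,v_3,v_9] − [v_2,v_3,v_6].
This gives a 14×2 integer matrix of rank 2; reducing to Smith normal form yields diagonal entries (1,1).

Computing H_k = (kernel of ∂_k) / (image of ∂_{k+1}):

  H_0: rank C_0 − rank ∂_1 = 10 − 9 = 1, and the invariant factors of ∂_1 are all 1, so H_0 ≅ Z.
  H_1: rank ker ∂_1 − rank ∂_2 = (24 − 9) − 12 = 3, and the invariant factors of ∂_2 are all 1, so H_1 ≅ Z^3.
  H_2: rank ker ∂_2 − rank ∂_3 = (14 − 12) − 2 = 0, and the invariant factors of ∂_3 are all 1, so H_2 ≅ 0.
  H_3: rank ker ∂_3 − rank ∂_4 = (2 − 2) − 0 = 0, and there is no ∂_4, so H_3 ≅ 0.

Hence the Betti numbers are b_0 = 1, b_1 = 3, b_2 = 0, b_3 = 0.

b_0 = 1, b_1 = 3, b_2 = 0, b_3 = 0.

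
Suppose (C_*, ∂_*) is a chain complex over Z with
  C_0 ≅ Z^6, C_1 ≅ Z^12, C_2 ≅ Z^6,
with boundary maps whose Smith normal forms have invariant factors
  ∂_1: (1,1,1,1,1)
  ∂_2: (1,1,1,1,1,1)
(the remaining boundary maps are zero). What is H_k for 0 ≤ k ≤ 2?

H_0 = Z,  H_1 = Z,  H_2 = 0.

H_0: b_0 = 6 − 0 − 5 = 1; torsion from ∂_1 factors > 1: none. So H_0 = Z.
H_1: b_1 = 12 − 5 − 6 = 1; torsion from ∂_2 factors > 1: none. So H_1 = Z.
H_2: b_2 = 6 − 6 − 0 = 0; torsion from ∂_3 factors > 1: none. So H_2 = 0.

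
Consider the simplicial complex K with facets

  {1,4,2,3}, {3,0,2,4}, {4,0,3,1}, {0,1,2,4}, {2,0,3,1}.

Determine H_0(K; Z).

Order the vertices as 0 < 1 < 2 < 3 < 4. Listing each simplex with vertices in this order, K has dimension 3 with simplices:

  0-simplices (5): [0], [1], [2], [3], [4]
  1-simplices (10): [0,1], [0,2], [0,3], [0,4], [1,2], [1,3], [1,4], [2,3], [2,4], [3,4]
  2-simplices (10): [0,1,2], [0,1,3], [0,1,4], [0,2,3], [0,2,4], [0,3,4], [1,2,3], [1,2,4], [1,3,4], [2,3,4]
  3-simplices (5): [0,1,2,3], [0,1,2,4], [0,1,3,4], [0,2,3,4], [1,2,3,4]

so the chain groups are C_0 ≅ Z^5, C_1 ≅ Z^10, C_2 ≅ Z^10, C_3 ≅ Z^5.

Boundary ∂_1: C_1 → C_0 sends each edge [p,q] (with p < q) to q − p.
The resulting 5×10 matrix has rank 4, and its Smith normal form has invariant factors (1,1,1,1).

The boundary map ∂_2: C_2 → C_1 acts by ∂[p,q,r] = [q,r] − [p,r] + [p,q]. For instance
  ∂[1,2,3] = [2,3] − [1,3] + [1,2],
  ∂[0,1,3] = [1,3] − [0,3] + [0,1].
As a 10×10 matrix over Z this has rank 6, with invariant factors (1,1,1,1,1,1).

The boundary map ∂_3: C_3 → C_2 sends each 3-simplex σ to the alternating sum Σ_i (−1)^i (σ with its i-th vertex removed). For instance
  ∂[0,1,3,4] = [1,3,4] − [0,3,4] + [0,1,4] − [0,1,3],
  ∂[0,2,3,4] = [2,3,4] − [0,3,4] + [0,2,4] − [0,2,3].
As a 10×5 matrix over Z this has rank 4, with invariant factors (1,1,1,1).

Computing H_k = (kernel of ∂_k) / (image of ∂_{k+1}):

  H_0: rank C_0 − rank ∂_1 = 5 − 4 = 1, and the invariant factors of ∂_1 are all 1, so H_0 = Z.

H_0 ≅ Z.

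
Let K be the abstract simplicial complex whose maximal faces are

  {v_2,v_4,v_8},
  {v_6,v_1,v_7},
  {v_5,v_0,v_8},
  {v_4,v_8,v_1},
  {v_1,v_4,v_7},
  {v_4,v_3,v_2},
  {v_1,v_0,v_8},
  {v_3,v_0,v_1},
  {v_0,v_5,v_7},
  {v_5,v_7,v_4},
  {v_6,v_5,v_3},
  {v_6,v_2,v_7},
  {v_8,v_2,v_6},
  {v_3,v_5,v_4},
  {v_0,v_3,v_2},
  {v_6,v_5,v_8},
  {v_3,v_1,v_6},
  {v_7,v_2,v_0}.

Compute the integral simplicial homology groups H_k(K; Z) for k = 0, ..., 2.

Fix the vertex order v_0 < v_1 < v_2 < v_3 < v_4 < v_5 < v_6 < v_7 < v_8 and write every simplex with vertices in increasing order. Then dim K = 2 and the simplices of K are:

  0-simplices (9): [v_0], [v_1], [v_2], [v_3], [v_4], [v_5], [v_6], [v_7], [v_8]
  1-simplices (27): (27 of them)
  2-simplices (18): (18 of them)

so the chain groups are C_0 ≅ Z^9, C_1 ≅ Z^27, C_2 ≅ Z^18.

Boundary ∂_1: C_1 → C_0 maps an edge to its endpoints' difference, ∂[p,q] = q − p.
The 9×27 boundary matrix has rank 8 and Smith normal form diag(1,1,1,1,1,1,1,1).

Boundary ∂_2: C_2 → C_1 maps a triangle to the signed sum of its edges. For instance
  ∂[v_1,v_4,v_7] = [v_4,v_7] − [v_1,v_7] + [v_1,v_4],
  ∂[v_3,v_5,v_6] = [v_5,v_6] − [v_3,v_6] + [v_3,v_5].
The resulting 27×18 matrix has rank 17, and its Smith normal form has invariant factors (1,1,1,1,1,1,1,1,1,1,1,1,1,1,1,1,1).

From H_k ≅ ker(∂_k) / im(∂_{k+1}) we obtain:

  H_0: rank C_0 − rank ∂_1 = 9 − 8 = 1, and the invariant factors of ∂_1 are all 1, so H_0 ≅ Z.
  H_1: rank ker ∂_1 − rank ∂_2 = (27 − 8) − 17 = 2, and the invariant factors of ∂_2 are all 1, so H_1 ≅ Z^2.
  H_2: rank ker ∂_2 − rank ∂_3 = (18 − 17) − 0 = 1, and there is no ∂_3, so H_2 ≅ Z.

As a check, the Euler characteristic is 9 − 27 + 18 = 0, which agrees with 1 − 2 + 1 = 0.

H_0 ≅ Z,  H_1 ≅ Z^2,  H_2 ≅ Z.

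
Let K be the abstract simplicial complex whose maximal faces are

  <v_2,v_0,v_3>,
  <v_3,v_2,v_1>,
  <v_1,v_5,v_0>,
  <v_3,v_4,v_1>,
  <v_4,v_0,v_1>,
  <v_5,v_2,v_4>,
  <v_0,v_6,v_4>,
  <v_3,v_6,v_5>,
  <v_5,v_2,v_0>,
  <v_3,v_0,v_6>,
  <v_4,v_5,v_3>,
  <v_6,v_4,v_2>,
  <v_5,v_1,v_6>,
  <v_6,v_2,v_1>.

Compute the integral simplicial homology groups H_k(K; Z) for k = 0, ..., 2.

Take the total order v_0 < v_1 < v_2 < v_3 < v_4 < v_5 < v_6 on the vertex set. Then K (dimension 2) consists of the simplices:

  0-simplices (7): [v_0], [v_1], [v_2], [v_3], [v_4], [v_5], [v_6]
  1-simplices (21): (21 of them)
  2-simplices (14): (14 of them)

so the chain groups are C_0 ≅ Z^7, C_1 ≅ Z^21, C_2 ≅ Z^14.

The boundary map ∂_1: C_1 → C_0 maps an edge to its endpoints' difference, ∂[p,q] = q − p. For instance
  ∂[v_5,v_6] = [v_6] − [v_5].
The 7×21 boundary matrix has rank 6 and Smith normal form diag(1,1,1,1,1,1).

The boundary map ∂_2: C_2 → C_1 sends each 2-simplex [p,q,r] to [q,r] − [p,r] + [p,q]. For instance
  ∂[v_1,v_3,v_4] = [v_3,v_4] − [v_1,v_4] + [v_1,v_3],
  ∂[v_0,v_2,v_5] = [v_2,v_5] − [v_0,v_5] + [v_0,v_2].
This gives a 21×14 integer matrix of rank 13; reducing to Smith normal form yields diagonal entries (1,1,1,1,1,1,1,1,1,1,1,1,1).

Reading off H_k = ker ∂_k / im ∂_{k+1}:

  H_0: rank C_0 − rank ∂_1 = 7 − 6 = 1, and the invariant factors of ∂_1 are all 1, so H_0 ≅ Z.
  H_1: rank ker ∂_1 − rank ∂_2 = (21 − 6) − 13 = 2, and the invariant factors of ∂_2 are all 1, so H_1 ≅ Z^2.
  H_2: rank ker ∂_2 − rank ∂_3 = (14 − 13) − 0 = 1, and there is no ∂_3, so H_2 ≅ Z.

H_0 ≅ Z,  H_1 ≅ Z^2,  H_2 ≅ Z.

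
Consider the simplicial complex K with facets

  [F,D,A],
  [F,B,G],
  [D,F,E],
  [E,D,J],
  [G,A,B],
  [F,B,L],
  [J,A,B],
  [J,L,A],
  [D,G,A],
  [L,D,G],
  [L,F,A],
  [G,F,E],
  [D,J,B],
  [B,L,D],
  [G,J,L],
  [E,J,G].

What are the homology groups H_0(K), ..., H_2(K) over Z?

Take the total order A < B < D < E < F < G < J < L on the vertex set. Then K (dimension 2) consists of the simplices:

  0-simplices (8): A, B, D, E, F, G, J, L
  1-simplices (24): AB, AD, AF, AG, AJ, AL, BD, BF, BG, BJ, BL, DE, DF, DG, DJ, DL, EF, EG, EJ, FG, FL, GJ, GL, JL
  2-simplices (16): ABG, ABJ, ADF, ADG, AFL, AJL, BDJ, BDL, BFG, BFL, DEF, DEJ, DGL, EFG, EGJ, GJL

giving chain groups C_0 ≅ Z^8, C_1 ≅ Z^24, C_2 ≅ Z^16.

The boundary map ∂_1: C_1 → C_0 maps an edge to its endpoints' difference, ∂[p,q] = q − p. For instance
  ∂BJ = J − B.
As a 8×24 matrix over Z this has rank 7, with invariant factors (1,1,1,1,1,1,1).

The boundary map ∂_2: C_2 → C_1 sends each 2-simplex [p,q,r] to [q,r] − [p,r] + [p,q]. For instance
  ∂EFG = FG − EG + EF,
  ∂DGL = GL − DL + DG.
The 24×16 boundary matrix has rank 15 and Smith normal form diag(1,1,1,1,1,1,1,1,1,1,1,1,1,1,1).

Reading off H_k = ker ∂_k / im ∂_{k+1}:

  H_0: rank C_0 − rank ∂_1 = 8 − 7 = 1, and the invariant factors of ∂_1 are all 1, so H_0 = Z.
  H_1: rank ker ∂_1 − rank ∂_2 = (24 − 7) − 15 = 2, and the invariant factors of ∂_2 are all 1, so H_1 = Z^2.
  H_2: rank ker ∂_2 − rank ∂_3 = (16 − 15) − 0 = 1, and there is no ∂_3, so H_2 = Z.

H_0 = Z,  H_1 = Z^2,  H_2 = Z.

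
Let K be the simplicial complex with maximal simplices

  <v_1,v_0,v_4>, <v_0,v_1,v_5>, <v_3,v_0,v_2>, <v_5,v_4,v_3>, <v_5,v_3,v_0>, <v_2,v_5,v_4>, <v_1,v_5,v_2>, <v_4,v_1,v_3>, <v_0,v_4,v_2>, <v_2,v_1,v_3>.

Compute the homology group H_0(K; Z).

H_0 = Z.

Fix the vertex order v_0 < v_1 < v_2 < v_3 < v_4 < v_5 and write every simplex with vertices in increasing order. Then dim K = 2 and the simplices of K are:

  0-simplices (6): [v_0], [v_1], [v_2], [v_3], [v_4], [v_5]
  1-simplices (15): (15 of them)
  2-simplices (10): [v_0,v_1,v_4], [v_0,v_1,v_5], [v_0,v_2,v_3], [v_0,v_2,v_4], [v_0,v_3,v_5], [v_1,v_2,v_3], [v_1,v_2,v_5], [v_1,v_3,v_4], [v_2,v_4,v_5], [v_3,v_4,v_5]

so the chain groups are C_0 ≅ Z^6, C_1 ≅ Z^15, C_2 ≅ Z^10.

The boundary map ∂_1: C_1 → C_0 maps an edge to its endpoints' difference, ∂[p,q] = q − p. For instance
  ∂[v_1,v_4] = [v_4] − [v_1].
This gives a 6×15 integer matrix of rank 5; reducing to Smith normal form yields diagonal entries (1,1,1,1,1).

Boundary ∂_2: C_2 → C_1 maps a triangle to the signed sum of its edges. For instance
  ∂[v_2,v_4,v_5] = [v_4,v_5] − [v_2,v_5] + [v_2,v_4],
  ∂[v_1,v_2,v_3] = [v_2,v_3] − [v_1,v_3] + [v_1,v_2].
As a 15×10 matrix over Z this has rank 10, with invariant factors (1,1,1,1,1,1,1,1,1,2).

Reading off H_k = ker ∂_k / im ∂_{k+1}:

  H_0: rank C_0 − rank ∂_1 = 6 − 5 = 1, and the invariant factors of ∂_1 are all 1, so H_0 ≅ Z.

(K is a triangulation of the real projective plane RP^2.)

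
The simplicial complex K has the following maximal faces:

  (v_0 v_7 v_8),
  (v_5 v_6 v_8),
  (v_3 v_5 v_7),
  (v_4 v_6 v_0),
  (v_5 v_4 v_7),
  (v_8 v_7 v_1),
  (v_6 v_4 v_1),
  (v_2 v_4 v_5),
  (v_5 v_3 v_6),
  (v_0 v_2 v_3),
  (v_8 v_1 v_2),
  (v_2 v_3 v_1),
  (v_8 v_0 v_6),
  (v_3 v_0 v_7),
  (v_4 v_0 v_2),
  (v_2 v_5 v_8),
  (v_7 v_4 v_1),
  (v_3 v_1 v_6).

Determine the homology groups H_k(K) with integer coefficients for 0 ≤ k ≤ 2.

H_0 ≅ Z,  H_1 ≅ Z^2,  H_2 ≅ Z.

We work with the vertex ordering v_0 < v_1 < v_2 < v_3 < v_4 < v_5 < v_6 < v_7 < v_8. The simplices of K, each written with vertices in increasing order, are:

  0-simplices (9): [v_0], [v_1], [v_2], [v_3], [v_4], [v_5], [v_6], [v_7], [v_8]
  1-simplices (27): (27 of them)
  2-simplices (18): (18 of them)

so the chain groups are C_0 ≅ Z^9, C_1 ≅ Z^27, C_2 ≅ Z^18.

Boundary ∂_1: C_1 → C_0 is given by ∂[p,q] = [q] − [p]. For instance
  ∂[v_4,v_7] = [v_7] − [v_4].
As a 9×27 matrix over Z this has rank 8, with invariant factors (1,1,1,1,1,1,1,1).

∂_2: C_2 → C_1 maps a triangle to the signed sum of its edges. For instance
  ∂[v_5,v_6,v_8] = [v_6,v_8] − [v_5,v_8] + [v_5,v_6],
  ∂[v_1,v_2,v_3] = [v_2,v_3] − [v_1,v_3] + [v_1,v_2].
This gives a 27×18 integer matrix of rank 17; reducing to Smith normal form yields diagonal entries (1,1,1,1,1,1,1,1,1,1,1,1,1,1,1,1,1).

Now H_k = ker ∂_k / im ∂_{k+1}, so:

  H_0: rank C_0 − rank ∂_1 = 9 − 8 = 1, and the invariant factors of ∂_1 are all 1, so H_0 = Z.
  H_1: rank ker ∂_1 − rank ∂_2 = (27 − 8) − 17 = 2, and the invariant factors of ∂_2 are all 1, so H_1 = Z^2.
  H_2: rank ker ∂_2 − rank ∂_3 = (18 − 17) − 0 = 1, and there is no ∂_3, so H_2 = Z.

As a check, the Euler characteristic is 9 − 27 + 18 = 0, which agrees with 1 − 2 + 1 = 0.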